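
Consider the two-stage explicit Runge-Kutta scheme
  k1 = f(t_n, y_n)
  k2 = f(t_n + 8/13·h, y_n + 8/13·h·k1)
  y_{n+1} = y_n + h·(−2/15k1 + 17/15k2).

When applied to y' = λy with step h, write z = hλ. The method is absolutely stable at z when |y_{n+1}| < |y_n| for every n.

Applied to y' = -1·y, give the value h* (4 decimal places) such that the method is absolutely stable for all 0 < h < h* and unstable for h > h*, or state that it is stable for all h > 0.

(-1.4338,0); λ=-1 ⇒ h* = (195/136)/1 = 1.4338.

With y'=λy (z=hλ):
  k1=λy_n ⇒ h·k1=z·y_n;  k2=λ(1+8/13z)y_n ⇒ h·k2=z(1+8/13z)y_n
  y_{n+1}/y_n = 1 − 2/15z + 17/15z(1+8/13z) = 1 + z + 136/195z²
  R(z) = 1 + z + 136/195z².

Need |R(x)|<1, x<0.
x=-1.42: |R|=0.9863
R=1: x+136/195x²=0 ⇒ x=−195/136=-1.4338; min R=1−1/(4·136/195)=0.6415>−1
Confirm numerically:
  x=-1.232: |R|=0.82658 <1
  x=-1.051: |R|=0.71939 <1
  x=-0.998: |R|=0.69665 <1
  x=-1.865: |R|=1.56084 >1
  x=-1.498: |R|=1.06705 >1
Stable set (-1.4338, 0).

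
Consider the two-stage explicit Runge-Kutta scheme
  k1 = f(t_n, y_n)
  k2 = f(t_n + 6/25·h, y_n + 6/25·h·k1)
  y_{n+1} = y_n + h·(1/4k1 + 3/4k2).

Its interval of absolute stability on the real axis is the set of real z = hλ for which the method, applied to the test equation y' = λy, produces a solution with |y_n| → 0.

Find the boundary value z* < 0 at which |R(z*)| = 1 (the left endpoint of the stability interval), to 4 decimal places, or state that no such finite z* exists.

On y'=λy, z=hλ:
  k1=λy_n ⇒ h·k1=z·y_n;  k2=λ(1+6/25z)y_n ⇒ h·k2=z(1+6/25z)y_n
  y_{n+1}/y_n = 1 + 1/4z + 3/4z(1+6/25z) = 1 + z + 9/50z²
  Hence R(z) = 1 + z + 9/50z².

Find x<0 with |R(x)|<1.
x=-1.26: |R|=0.0258
R=1: x+9/50x²=0 ⇒ x=−50/9=-5.5556; min R=1−1/(4·9/50)=-0.3889>−1
Confirm numerically:
  x=-4.545: |R|=0.17326 <1
  x=-4.309: |R|=0.03315 <1
  x=-3.319: |R|=0.33616 <1
  x=-2.584: |R|=0.38213 <1
  x=-6.059: |R|=1.54907 >1
  x=-5.721: |R|=1.17037 >1
Interval (-5.5556, 0).

z* = -5.5556.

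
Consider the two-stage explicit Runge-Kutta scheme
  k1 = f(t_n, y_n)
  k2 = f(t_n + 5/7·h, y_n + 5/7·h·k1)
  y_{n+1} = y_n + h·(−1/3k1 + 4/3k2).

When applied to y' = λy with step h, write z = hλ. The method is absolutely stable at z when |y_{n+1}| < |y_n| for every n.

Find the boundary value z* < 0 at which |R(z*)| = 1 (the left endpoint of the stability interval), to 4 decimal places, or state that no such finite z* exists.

left endpoint -1.0500.

Test eqn y'=λy, z=hλ:
  k1=λy_n ⇒ h·k1=z·y_n;  k2=λ(1+5/7z)y_n ⇒ h·k2=z(1+5/7z)y_n
  y_{n+1}/y_n = 1 − 1/3z + 4/3z(1+5/7z) = 1 + z + 20/21z²
  Hence R(z) = 1 + z + 20/21z².

Find x<0 with |R(x)|<1.
x=-0.47: |R|=0.7404
R=1: x+20/21x²=0 ⇒ x=−21/20=-1.0500; min R=1−1/(4·20/21)=0.7375>−1
Confirm numerically:
  x=-0.890: |R|=0.86438 <1
  x=-0.563: |R|=0.73888 <1
  x=-0.518: |R|=0.73755 <1
  x=-1.637: |R|=1.91516 >1
  x=-1.224: |R|=1.20283 >1
Interval (-1.0500, 0).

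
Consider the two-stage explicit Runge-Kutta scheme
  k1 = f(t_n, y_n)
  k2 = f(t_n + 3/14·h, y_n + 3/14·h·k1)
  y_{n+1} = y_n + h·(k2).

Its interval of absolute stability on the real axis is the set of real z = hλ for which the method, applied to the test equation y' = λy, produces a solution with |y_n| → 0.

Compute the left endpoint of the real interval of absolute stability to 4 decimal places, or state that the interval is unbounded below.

left endpoint -4.6667.

With y'=λy (z=hλ):
  k1=λy_n ⇒ h·k1=z·y_n;  k2=λ(1+3/14z)y_n ⇒ h·k2=z(1+3/14z)y_n
  y_{n+1}/y_n = 1 + z(1+3/14z) = 1 + z + 3/14z²
  Hence R(z) = 1 + z + 3/14z².

Boundary: |R(x)|=1, x<0.
x=-1.26: |R|=0.0802
R=1: x+3/14x²=0 ⇒ x=−14/3=-4.6667; min R=1−1/(4·3/14)=-0.1667>−1
Confirm numerically:
  x=-4.555: |R|=0.89101 <1
  x=-3.122: |R|=0.03338 <1
  x=-2.902: |R|=0.09737 <1
  x=-2.326: |R|=0.16666 <1
  x=-5.132: |R|=1.51173 >1
  x=-5.083: |R|=1.45348 >1
Interval (-4.6667, 0).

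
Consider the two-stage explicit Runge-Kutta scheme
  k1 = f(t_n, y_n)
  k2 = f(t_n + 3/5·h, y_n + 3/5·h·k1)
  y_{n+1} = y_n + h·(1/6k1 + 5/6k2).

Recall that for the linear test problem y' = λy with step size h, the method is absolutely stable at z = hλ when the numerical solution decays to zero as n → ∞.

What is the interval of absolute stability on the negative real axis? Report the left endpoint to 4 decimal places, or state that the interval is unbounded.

(-2.0000, 0).

Set f=λy, z=hλ:
  k1=λy_n ⇒ h·k1=z·y_n;  k2=λ(1+3/5z)y_n ⇒ h·k2=z(1+3/5z)y_n
  y_{n+1}/y_n = 1 + 1/6z + 5/6z(1+3/5z) = 1 + z + 1/2z²
  Hence R(z) = 1 + z + 1/2z².

Find x<0 with |R(x)|<1.
x=-1.03: |R|=0.5005
R=1: x+1/2x²=0 ⇒ x=−2=-2.0000; min R=1−1/(4·1/2)=0.5000>−1
Confirm numerically:
  x=-1.656: |R|=0.71517 <1
  x=-1.629: |R|=0.69782 <1
  x=-1.498: |R|=0.62400 <1
  x=-0.961: |R|=0.50076 <1
  x=-2.412: |R|=1.49687 >1
  x=-2.381: |R|=1.45358 >1
  x=-2.239: |R|=1.26756 >1
Stable set (-2.0000, 0).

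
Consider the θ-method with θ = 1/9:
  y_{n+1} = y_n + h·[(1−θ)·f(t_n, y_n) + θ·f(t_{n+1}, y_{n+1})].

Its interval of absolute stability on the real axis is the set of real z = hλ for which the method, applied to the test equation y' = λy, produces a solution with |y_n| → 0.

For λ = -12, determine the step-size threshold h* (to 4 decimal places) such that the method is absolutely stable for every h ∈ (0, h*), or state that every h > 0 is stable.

On y'=λy, z=hλ:
  y_{n+1} = y_n + z·[8/9·y_n + 1/9·y_{n+1}] ⇒ (1 − 1/9z)y_{n+1} = (1 + 8/9z)y_n
  Hence R(z) = (1 + 8/9z)/(1 − 1/9z).

Solve |R(x)|<1 on ℝ⁻.
x=-1.77: |R|=0.4791
R=−1: 1+8/9x = −1+1/9x ⇒ -7/9x=2 ⇒ x=2/(-7/9)=-2.5714
Confirm numerically:
  x=-2.378: |R|=0.88100 <1
  x=-1.442: |R|=0.24287 <1
  x=-1.376: |R|=0.19352 <1
  x=-3.013: |R|=1.25730 >1
  x=-2.925: |R|=1.20755 >1
  x=-2.645: |R|=1.04422 >1
Interval (-2.5714, 0).

(-2.5714,0); λ=-12 ⇒ h* = (18/7)/12 = 0.2143.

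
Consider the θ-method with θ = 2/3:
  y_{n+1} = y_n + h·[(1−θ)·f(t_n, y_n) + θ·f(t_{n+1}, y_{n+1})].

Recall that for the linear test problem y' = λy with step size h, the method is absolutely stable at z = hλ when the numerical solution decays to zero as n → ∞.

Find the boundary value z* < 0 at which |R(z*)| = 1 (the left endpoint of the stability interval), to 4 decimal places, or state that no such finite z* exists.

unbounded; (−∞, 0).

With y'=λy (z=hλ):
  y_{n+1} = y_n + z·[1/3·y_n + 2/3·y_{n+1}] ⇒ (1 − 2/3z)y_{n+1} = (1 + 1/3z)y_n
  R(z) = (1 + 1/3z)/(1 − 2/3z).

Boundary: |R(x)|=1, x<0.
x=-0.59: |R|=0.5766
x=-2: |R|=0.1429
x=-10: |R|=0.3043
x=-100: |R|=0.4778
θ=2/3≥1/2 ⇒ |1+1/3x|<|1−2/3x| ∀x<0 ⇒ unbounded interval.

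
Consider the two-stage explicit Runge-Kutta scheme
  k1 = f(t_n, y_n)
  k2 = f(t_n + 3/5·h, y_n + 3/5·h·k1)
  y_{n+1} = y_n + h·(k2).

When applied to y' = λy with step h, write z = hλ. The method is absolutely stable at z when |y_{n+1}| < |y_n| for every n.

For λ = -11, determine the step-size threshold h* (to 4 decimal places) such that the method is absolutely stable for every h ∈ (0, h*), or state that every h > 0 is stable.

(-1.6667,0); λ=-11 ⇒ h* = (5/3)/11 = 0.1515.

On y'=λy, z=hλ:
  k1=λy_n ⇒ h·k1=z·y_n;  k2=λ(1+3/5z)y_n ⇒ h·k2=z(1+3/5z)y_n
  y_{n+1}/y_n = 1 + z(1+3/5z) = 1 + z + 3/5z²
  Hence R(z) = 1 + z + 3/5z².

Boundary: |R(x)|=1, x<0.
x=-1.62: |R|=0.9546
R=1: x+3/5x²=0 ⇒ x=−5/3=-1.6667; min R=1−1/(4·3/5)=0.5833>−1
Confirm numerically:
  x=-1.441: |R|=0.80489 <1
  x=-1.083: |R|=0.62073 <1
  x=-0.987: |R|=0.59750 <1
  x=-0.825: |R|=0.58337 <1
  x=-2.255: |R|=1.79601 >1
  x=-2.162: |R|=1.64255 >1
  x=-1.769: |R|=1.10862 >1
So |R|<1 on (-1.6667, 0).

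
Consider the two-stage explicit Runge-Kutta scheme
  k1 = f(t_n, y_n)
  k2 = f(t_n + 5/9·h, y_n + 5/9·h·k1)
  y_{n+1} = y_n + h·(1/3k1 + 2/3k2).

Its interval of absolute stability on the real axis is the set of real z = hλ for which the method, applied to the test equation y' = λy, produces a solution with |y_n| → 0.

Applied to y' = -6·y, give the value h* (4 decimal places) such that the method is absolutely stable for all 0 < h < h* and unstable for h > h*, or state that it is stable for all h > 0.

(-2.7000,0); λ=-6 ⇒ h* = (27/10)/6 = 0.4500.

Set f=λy, z=hλ:
  k1=λy_n ⇒ h·k1=z·y_n;  k2=λ(1+5/9z)y_n ⇒ h·k2=z(1+5/9z)y_n
  y_{n+1}/y_n = 1 + 1/3z + 2/3z(1+5/9z) = 1 + z + 10/27z²
  R(z) = 1 + z + 10/27z².

Boundary: |R(x)|=1, x<0.
x=-1.6: |R|=0.3481
R=1: x+10/27x²=0 ⇒ x=−27/10=-2.7000; min R=1−1/(4·10/27)=0.3250>−1
Confirm numerically:
  x=-1.782: |R|=0.39412 <1
  x=-1.704: |R|=0.37141 <1
  x=-1.424: |R|=0.32703 <1
  x=-1.164: |R|=0.33781 <1
  x=-3.114: |R|=1.47748 >1
  x=-2.986: |R|=1.31629 >1
  x=-2.842: |R|=1.14947 >1
Interval (-2.7000, 0).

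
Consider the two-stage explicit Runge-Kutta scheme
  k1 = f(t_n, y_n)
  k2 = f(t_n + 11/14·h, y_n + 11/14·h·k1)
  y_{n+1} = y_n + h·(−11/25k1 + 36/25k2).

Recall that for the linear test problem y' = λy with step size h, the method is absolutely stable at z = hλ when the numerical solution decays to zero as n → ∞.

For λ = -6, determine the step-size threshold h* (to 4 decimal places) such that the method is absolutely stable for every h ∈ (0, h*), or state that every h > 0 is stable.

(-0.8838,0); λ=-6 ⇒ h* = (175/198)/6 = 0.1473.

Set f=λy, z=hλ:
  k1=λy_n ⇒ h·k1=z·y_n;  k2=λ(1+11/14z)y_n ⇒ h·k2=z(1+11/14z)y_n
  y_{n+1}/y_n = 1 − 11/25z + 36/25z(1+11/14z) = 1 + z + 198/175z²
  R(z) = 1 + z + 198/175z².

Need |R(x)|<1, x<0.
x=-1.03: |R|=1.1703
R=1: x+198/175x²=0 ⇒ x=−175/198=-0.8838; min R=1−1/(4·198/175)=0.7790>−1
Confirm numerically:
  x=-0.638: |R|=0.82254 <1
  x=-0.542: |R|=0.79037 <1
  x=-0.496: |R|=0.78235 <1
  x=-1.391: |R|=1.79818 >1
  x=-1.311: |R|=1.63361 >1
  x=-0.938: |R|=1.05748 >1
Interval (-0.8838, 0).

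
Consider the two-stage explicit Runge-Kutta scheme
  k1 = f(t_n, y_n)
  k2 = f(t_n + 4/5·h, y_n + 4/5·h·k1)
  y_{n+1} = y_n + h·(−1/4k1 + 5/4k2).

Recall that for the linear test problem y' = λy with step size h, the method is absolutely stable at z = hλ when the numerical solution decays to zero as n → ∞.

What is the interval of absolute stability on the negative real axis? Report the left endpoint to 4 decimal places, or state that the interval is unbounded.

(-1.0000, 0).

On y'=λy, z=hλ:
  k1=λy_n ⇒ h·k1=z·y_n;  k2=λ(1+4/5z)y_n ⇒ h·k2=z(1+4/5z)y_n
  y_{n+1}/y_n = 1 − 1/4z + 5/4z(1+4/5z) = 1 + z + z²
  R(z) = 1 + z + z².

Solve |R(x)|<1 on ℝ⁻.
x=-1.76: |R|=2.3376
R=1: x+1x²=0 ⇒ x=−1=-1.0000; min R=1−1/(4·1)=0.7500>−1
Confirm numerically:
  x=-0.689: |R|=0.78572 <1
  x=-0.493: |R|=0.75005 <1
  x=-0.430: |R|=0.75490 <1
  x=-1.598: |R|=1.95560 >1
  x=-1.200: |R|=1.24000 >1
  x=-1.107: |R|=1.11845 >1
Interval (-1.0000, 0).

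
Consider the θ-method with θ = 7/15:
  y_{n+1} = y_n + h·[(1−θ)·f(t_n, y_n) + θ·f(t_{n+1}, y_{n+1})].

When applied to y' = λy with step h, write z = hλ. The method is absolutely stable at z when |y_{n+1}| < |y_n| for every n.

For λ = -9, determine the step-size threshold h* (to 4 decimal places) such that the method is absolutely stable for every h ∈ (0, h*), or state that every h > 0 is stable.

(-30.0000,0); λ=-9 ⇒ h* = (30)/9 = 3.3333.

Test eqn y'=λy, z=hλ:
  y_{n+1} = y_n + z·[8/15·y_n + 7/15·y_{n+1}] ⇒ (1 − 7/15z)y_{n+1} = (1 + 8/15z)y_n
  Hence R(z) = (1 + 8/15z)/(1 − 7/15z).

Find x<0 with |R(x)|<1.
x=-1.14: |R|=0.2559
R=−1: 1+8/15x = −1+7/15x ⇒ -1/15x=2 ⇒ x=2/(-1/15)=-30.0000
Confirm numerically:
  x=-20.925: |R|=0.94380 <1
  x=-17.511: |R|=0.90922 <1
  x=-14.892: |R|=0.87330 <1
  x=-30.342: |R|=1.00150 >1
  x=-30.164: |R|=1.00073 >1
So |R|<1 on (-30.0000, 0).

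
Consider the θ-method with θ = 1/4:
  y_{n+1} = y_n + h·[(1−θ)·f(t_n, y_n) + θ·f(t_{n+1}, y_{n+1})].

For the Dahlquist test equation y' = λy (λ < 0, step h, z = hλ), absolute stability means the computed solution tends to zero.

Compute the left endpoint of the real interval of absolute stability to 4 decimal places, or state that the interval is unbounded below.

z* = -4.0000.

With y'=λy (z=hλ):
  y_{n+1} = y_n + z·[3/4·y_n + 1/4·y_{n+1}] ⇒ (1 − 1/4z)y_{n+1} = (1 + 3/4z)y_n
  Hence R(z) = (1 + 3/4z)/(1 − 1/4z).

Find x<0 with |R(x)|<1.
x=-0.91: |R|=0.2587
R=−1: 1+3/4x = −1+1/4x ⇒ -1/2x=2 ⇒ x=2/(-1/2)=-4.0000
Confirm numerically:
  x=-2.898: |R|=0.68049 <1
  x=-2.675: |R|=0.60300 <1
  x=-2.140: |R|=0.39414 <1
  x=-4.126: |R|=1.03101 >1
  x=-4.070: |R|=1.01735 >1
  x=-4.050: |R|=1.01242 >1
Stable set (-4.0000, 0).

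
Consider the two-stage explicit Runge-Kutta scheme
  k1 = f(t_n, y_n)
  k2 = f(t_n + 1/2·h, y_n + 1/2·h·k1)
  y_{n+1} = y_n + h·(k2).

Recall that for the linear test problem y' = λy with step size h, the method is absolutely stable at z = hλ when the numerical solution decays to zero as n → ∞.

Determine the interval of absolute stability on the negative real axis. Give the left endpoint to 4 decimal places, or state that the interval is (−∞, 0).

Test eqn y'=λy, z=hλ:
  k1=λy_n ⇒ h·k1=z·y_n;  k2=λ(1+1/2z)y_n ⇒ h·k2=z(1+1/2z)y_n
  y_{n+1}/y_n = 1 + z(1+1/2z) = 1 + z + 1/2z²
  ⇒ R(z) = 1 + z + 1/2z².

Solve |R(x)|<1 on ℝ⁻.
x=-1.48: |R|=0.6152
R=1: x+1/2x²=0 ⇒ x=−2=-2.0000; min R=1−1/(4·1/2)=0.5000>−1
Confirm numerically:
  x=-1.891: |R|=0.89694 <1
  x=-1.274: |R|=0.53754 <1
  x=-1.051: |R|=0.50130 <1
  x=-2.286: |R|=1.32690 >1
  x=-2.249: |R|=1.28000 >1
  x=-2.036: |R|=1.03665 >1
So |R|<1 on (-2.0000, 0).

z∈(-2.0000,0).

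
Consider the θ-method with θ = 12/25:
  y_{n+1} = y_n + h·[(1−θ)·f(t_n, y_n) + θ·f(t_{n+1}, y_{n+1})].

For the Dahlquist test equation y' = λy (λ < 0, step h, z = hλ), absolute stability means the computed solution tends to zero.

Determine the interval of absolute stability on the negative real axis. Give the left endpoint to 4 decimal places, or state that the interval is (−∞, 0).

Set f=λy, z=hλ:
  y_{n+1} = y_n + z·[13/25·y_n + 12/25·y_{n+1}] ⇒ (1 − 12/25z)y_{n+1} = (1 + 13/25z)y_n
  R(z) = (1 + 13/25z)/(1 − 12/25z).

Need |R(x)|<1, x<0.
x=-0.62: |R|=0.5222
R=−1: 1+13/25x = −1+12/25x ⇒ -1/25x=2 ⇒ x=2/(-1/25)=-50.0000
Confirm numerically:
  x=-44.061: |R|=0.98927 <1
  x=-41.795: |R|=0.98442 <1
  x=-31.850: |R|=0.95543 <1
  x=-50.290: |R|=1.00046 >1
  x=-50.230: |R|=1.00037 >1
  x=-50.161: |R|=1.00026 >1
Stable set (-50.0000, 0).

(-50.0000, 0).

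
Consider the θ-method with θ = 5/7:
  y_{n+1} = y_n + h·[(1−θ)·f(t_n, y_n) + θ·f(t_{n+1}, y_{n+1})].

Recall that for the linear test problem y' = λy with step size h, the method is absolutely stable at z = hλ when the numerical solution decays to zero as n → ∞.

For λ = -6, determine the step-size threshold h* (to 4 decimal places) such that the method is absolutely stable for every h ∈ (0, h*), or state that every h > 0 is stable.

interval (−∞, 0). Any h>0 works for λ=-6.

On y'=λy, z=hλ:
  y_{n+1} = y_n + z·[2/7·y_n + 5/7·y_{n+1}] ⇒ (1 − 5/7z)y_{n+1} = (1 + 2/7z)y_n
  Hence R(z) = (1 + 2/7z)/(1 − 5/7z).

Boundary: |R(x)|=1, x<0.
x=-1.44: |R|=0.2901
x=-2: |R|=0.1765
x=-10: |R|=0.2281
x=-100: |R|=0.3807
θ=5/7≥1/2 ⇒ |1+2/7x|<|1−5/7x| ∀x<0 ⇒ unbounded interval.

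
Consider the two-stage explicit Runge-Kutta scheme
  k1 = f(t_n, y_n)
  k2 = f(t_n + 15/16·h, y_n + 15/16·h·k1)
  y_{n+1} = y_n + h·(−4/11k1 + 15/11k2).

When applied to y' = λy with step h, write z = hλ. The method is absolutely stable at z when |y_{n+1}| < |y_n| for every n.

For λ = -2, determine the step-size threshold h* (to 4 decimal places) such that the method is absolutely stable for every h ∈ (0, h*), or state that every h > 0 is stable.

(-0.7822,0); λ=-2 ⇒ h* = (176/225)/2 = 0.3911.

On y'=λy, z=hλ:
  k1=λy_n ⇒ h·k1=z·y_n;  k2=λ(1+15/16z)y_n ⇒ h·k2=z(1+15/16z)y_n
  y_{n+1}/y_n = 1 − 4/11z + 15/11z(1+15/16z) = 1 + z + 225/176z²
  Hence R(z) = 1 + z + 225/176z².

Find x<0 with |R(x)|<1.
x=-0.76: |R|=0.9784
R=1: x+225/176x²=0 ⇒ x=−176/225=-0.7822; min R=1−1/(4·225/176)=0.8044>−1
Confirm numerically:
  x=-0.730: |R|=0.95126 <1
  x=-0.538: |R|=0.83203 <1
  x=-0.402: |R|=0.80460 <1
  x=-0.343: |R|=0.80740 <1
  x=-1.368: |R|=2.02445 >1
  x=-1.296: |R|=1.85124 >1
Interval (-0.7822, 0).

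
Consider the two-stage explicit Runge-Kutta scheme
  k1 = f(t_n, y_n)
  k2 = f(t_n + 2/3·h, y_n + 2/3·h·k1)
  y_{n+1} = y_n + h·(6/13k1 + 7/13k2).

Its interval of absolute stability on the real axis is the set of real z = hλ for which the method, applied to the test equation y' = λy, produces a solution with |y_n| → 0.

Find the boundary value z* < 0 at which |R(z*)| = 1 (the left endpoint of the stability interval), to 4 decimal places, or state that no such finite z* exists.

Test eqn y'=λy, z=hλ:
  k1=λy_n ⇒ h·k1=z·y_n;  k2=λ(1+2/3z)y_n ⇒ h·k2=z(1+2/3z)y_n
  y_{n+1}/y_n = 1 + 6/13z + 7/13z(1+2/3z) = 1 + z + 14/39z²
  so R(z) = 1 + z + 14/39z².

Boundary: |R(x)|=1, x<0.
x=-1.25: |R|=0.3109
R=1: x+14/39x²=0 ⇒ x=−39/14=-2.7857; min R=1−1/(4·14/39)=0.3036>−1
Confirm numerically:
  x=-2.214: |R|=0.54562 <1
  x=-1.582: |R|=0.31641 <1
  x=-1.462: |R|=0.30529 <1
  x=-3.169: |R|=1.43602 >1
  x=-3.018: |R|=1.25165 >1
Interval (-2.7857, 0).

left endpoint -2.7857.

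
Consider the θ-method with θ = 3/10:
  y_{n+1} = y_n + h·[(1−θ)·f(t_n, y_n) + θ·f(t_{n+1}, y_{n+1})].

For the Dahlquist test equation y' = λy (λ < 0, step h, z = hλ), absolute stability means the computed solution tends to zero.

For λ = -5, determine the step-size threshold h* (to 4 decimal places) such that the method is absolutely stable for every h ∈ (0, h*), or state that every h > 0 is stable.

(-5.0000,0); λ=-5 ⇒ h* = (5)/5 = 1.0000.

With y'=λy (z=hλ):
  y_{n+1} = y_n + z·[7/10·y_n + 3/10·y_{n+1}] ⇒ (1 − 3/10z)y_{n+1} = (1 + 7/10z)y_n
  ⇒ R(z) = (1 + 7/10z)/(1 − 3/10z).

Solve |R(x)|<1 on ℝ⁻.
x=-1.4: |R|=0.0141
R=−1: 1+7/10x = −1+3/10x ⇒ -2/5x=2 ⇒ x=2/(-2/5)=-5.0000
Confirm numerically:
  x=-3.588: |R|=0.72799 <1
  x=-3.015: |R|=0.58309 <1
  x=-2.820: |R|=0.52763 <1
  x=-2.739: |R|=0.50354 <1
  x=-5.564: |R|=1.08452 >1
  x=-5.339: |R|=1.05212 >1
Stable set (-5.0000, 0).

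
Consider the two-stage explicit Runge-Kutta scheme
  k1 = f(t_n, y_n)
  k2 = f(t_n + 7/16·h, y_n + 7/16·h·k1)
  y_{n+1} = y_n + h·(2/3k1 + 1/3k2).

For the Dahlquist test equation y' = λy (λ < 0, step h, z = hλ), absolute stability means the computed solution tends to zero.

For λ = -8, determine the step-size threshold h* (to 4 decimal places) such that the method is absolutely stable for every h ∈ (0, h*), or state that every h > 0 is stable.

With y'=λy (z=hλ):
  k1=λy_n ⇒ h·k1=z·y_n;  k2=λ(1+7/16z)y_n ⇒ h·k2=z(1+7/16z)y_n
  y_{n+1}/y_n = 1 + 2/3z + 1/3z(1+7/16z) = 1 + z + 7/48z²
  R(z) = 1 + z + 7/48z².

Boundary: |R(x)|=1, x<0.
x=-1.21: |R|=0.0035
R=1: x+7/48x²=0 ⇒ x=−48/7=-6.8571; min R=1−1/(4·7/48)=-0.7143>−1
Confirm numerically:
  x=-5.638: |R|=0.00239 <1
  x=-3.354: |R|=0.71347 <1
  x=-3.325: |R|=0.71272 <1
  x=-7.415: |R|=1.60324 >1
  x=-7.125: |R|=1.27832 >1
  x=-7.081: |R|=1.23117 >1
So |R|<1 on (-6.8571, 0).

(-6.8571,0); λ=-8 ⇒ h* = (48/7)/8 = 0.8571.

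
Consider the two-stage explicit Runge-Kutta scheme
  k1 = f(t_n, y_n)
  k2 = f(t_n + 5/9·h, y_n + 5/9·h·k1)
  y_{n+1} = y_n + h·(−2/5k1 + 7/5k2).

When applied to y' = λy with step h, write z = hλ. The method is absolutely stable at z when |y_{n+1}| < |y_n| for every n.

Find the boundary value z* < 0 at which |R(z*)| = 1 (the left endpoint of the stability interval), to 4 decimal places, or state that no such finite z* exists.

z* = -1.2857.

With y'=λy (z=hλ):
  k1=λy_n ⇒ h·k1=z·y_n;  k2=λ(1+5/9z)y_n ⇒ h·k2=z(1+5/9z)y_n
  y_{n+1}/y_n = 1 − 2/5z + 7/5z(1+5/9z) = 1 + z + 7/9z²
  Hence R(z) = 1 + z + 7/9z².

Need |R(x)|<1, x<0.
x=-1.73: |R|=1.5978
R=1: x+7/9x²=0 ⇒ x=−9/7=-1.2857; min R=1−1/(4·7/9)=0.6786>−1
Confirm numerically:
  x=-1.090: |R|=0.83408 <1
  x=-1.021: |R|=0.78979 <1
  x=-1.015: |R|=0.78629 <1
  x=-0.550: |R|=0.68528 <1
  x=-1.745: |R|=1.62335 >1
  x=-1.671: |R|=1.50074 >1
  x=-1.651: |R|=1.46907 >1
So |R|<1 on (-1.2857, 0).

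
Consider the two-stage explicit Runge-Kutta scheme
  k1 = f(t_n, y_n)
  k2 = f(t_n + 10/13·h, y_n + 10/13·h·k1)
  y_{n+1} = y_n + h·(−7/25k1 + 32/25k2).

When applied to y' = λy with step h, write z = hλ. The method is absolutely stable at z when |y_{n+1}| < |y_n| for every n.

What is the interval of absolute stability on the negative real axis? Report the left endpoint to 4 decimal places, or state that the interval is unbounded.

z∈(-1.0156,0).

Set f=λy, z=hλ:
  k1=λy_n ⇒ h·k1=z·y_n;  k2=λ(1+10/13z)y_n ⇒ h·k2=z(1+10/13z)y_n
  y_{n+1}/y_n = 1 − 7/25z + 32/25z(1+10/13z) = 1 + z + 64/65z²
  Hence R(z) = 1 + z + 64/65z².

Find x<0 with |R(x)|<1.
x=-0.78: |R|=0.8190
R=1: x+64/65x²=0 ⇒ x=−65/64=-1.0156; min R=1−1/(4·64/65)=0.7461>−1
Confirm numerically:
  x=-0.725: |R|=0.79254 <1
  x=-0.591: |R|=0.75291 <1
  x=-0.515: |R|=0.74614 <1
  x=-1.212: |R|=1.23434 >1
  x=-1.187: |R|=1.20029 >1
Stable set (-1.0156, 0).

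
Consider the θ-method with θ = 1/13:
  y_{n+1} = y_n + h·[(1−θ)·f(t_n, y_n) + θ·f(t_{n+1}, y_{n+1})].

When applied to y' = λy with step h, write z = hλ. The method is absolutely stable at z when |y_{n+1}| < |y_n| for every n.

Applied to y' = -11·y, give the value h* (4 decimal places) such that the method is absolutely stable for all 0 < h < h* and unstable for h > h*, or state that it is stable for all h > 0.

(-2.3636,0); λ=-11 ⇒ h* = (26/11)/11 = 0.2149.

With y'=λy (z=hλ):
  y_{n+1} = y_n + z·[12/13·y_n + 1/13·y_{n+1}] ⇒ (1 − 1/13z)y_{n+1} = (1 + 12/13z)y_n
  ⇒ R(z) = (1 + 12/13z)/(1 − 1/13z).

Boundary: |R(x)|=1, x<0.
x=-0.88: |R|=0.1758
R=−1: 1+12/13x = −1+1/13x ⇒ -11/13x=2 ⇒ x=2/(-11/13)=-2.3636
Confirm numerically:
  x=-1.888: |R|=0.64858 <1
  x=-1.610: |R|=0.43258 <1
  x=-1.451: |R|=0.30531 <1
  x=-1.360: |R|=0.23120 <1
  x=-2.777: |R|=1.28820 >1
  x=-2.693: |R|=1.23087 >1
  x=-2.623: |R|=1.18262 >1
Stable set (-2.3636, 0).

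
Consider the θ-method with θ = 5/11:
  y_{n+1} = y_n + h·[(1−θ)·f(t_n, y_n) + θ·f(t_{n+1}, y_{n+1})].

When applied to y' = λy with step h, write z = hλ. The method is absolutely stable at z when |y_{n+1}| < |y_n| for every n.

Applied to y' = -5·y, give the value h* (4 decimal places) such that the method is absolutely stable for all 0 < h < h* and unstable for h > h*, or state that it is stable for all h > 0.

With y'=λy (z=hλ):
  y_{n+1} = y_n + z·[6/11·y_n + 5/11·y_{n+1}] ⇒ (1 − 5/11z)y_{n+1} = (1 + 6/11z)y_n
  R(z) = (1 + 6/11z)/(1 − 5/11z).

Solve |R(x)|<1 on ℝ⁻.
x=-1.05: |R|=0.2892
R=−1: 1+6/11x = −1+5/11x ⇒ -1/11x=2 ⇒ x=2/(-1/11)=-22.0000
Confirm numerically:
  x=-21.345: |R|=0.99444 <1
  x=-20.882: |R|=0.99031 <1
  x=-11.632: |R|=0.85009 <1
  x=-22.531: |R|=1.00429 >1
  x=-22.091: |R|=1.00075 >1
Interval (-22.0000, 0).

(-22.0000,0); λ=-5 ⇒ h* = (22)/5 = 4.4000.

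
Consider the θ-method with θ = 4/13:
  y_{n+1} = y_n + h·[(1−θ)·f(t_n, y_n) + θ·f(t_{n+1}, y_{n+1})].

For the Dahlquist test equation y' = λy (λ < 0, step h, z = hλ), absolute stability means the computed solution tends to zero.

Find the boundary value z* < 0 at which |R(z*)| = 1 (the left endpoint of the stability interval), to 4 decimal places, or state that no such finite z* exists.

z* = -5.2000.

With y'=λy (z=hλ):
  y_{n+1} = y_n + z·[9/13·y_n + 4/13·y_{n+1}] ⇒ (1 − 4/13z)y_{n+1} = (1 + 9/13z)y_n
  Hence R(z) = (1 + 9/13z)/(1 − 4/13z).

Find x<0 with |R(x)|<1.
x=-0.99: |R|=0.2412
R=−1: 1+9/13x = −1+4/13x ⇒ -5/13x=2 ⇒ x=2/(-5/13)=-5.2000
Confirm numerically:
  x=-4.774: |R|=0.93364 <1
  x=-4.007: |R|=0.79451 <1
  x=-3.688: |R|=0.72759 <1
  x=-5.493: |R|=1.04189 >1
  x=-5.404: |R|=1.02947 >1
Stable set (-5.2000, 0).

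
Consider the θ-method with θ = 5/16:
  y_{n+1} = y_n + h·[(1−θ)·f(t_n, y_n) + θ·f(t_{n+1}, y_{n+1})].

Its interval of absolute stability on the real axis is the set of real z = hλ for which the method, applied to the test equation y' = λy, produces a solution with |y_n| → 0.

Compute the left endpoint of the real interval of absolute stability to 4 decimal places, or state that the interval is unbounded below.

left endpoint -5.3333.

On y'=λy, z=hλ:
  y_{n+1} = y_n + z·[11/16·y_n + 5/16·y_{n+1}] ⇒ (1 − 5/16z)y_{n+1} = (1 + 11/16z)y_n
  so R(z) = (1 + 11/16z)/(1 − 5/16z).

Need |R(x)|<1, x<0.
x=-0.99: |R|=0.2439
R=−1: 1+11/16x = −1+5/16x ⇒ -3/8x=2 ⇒ x=2/(-3/8)=-5.3333
Confirm numerically:
  x=-3.764: |R|=0.72958 <1
  x=-3.682: |R|=0.71206 <1
  x=-2.280: |R|=0.33139 <1
  x=-2.174: |R|=0.29453 <1
  x=-5.793: |R|=1.06134 >1
  x=-5.769: |R|=1.05829 >1
  x=-5.418: |R|=1.01179 >1
So |R|<1 on (-5.3333, 0).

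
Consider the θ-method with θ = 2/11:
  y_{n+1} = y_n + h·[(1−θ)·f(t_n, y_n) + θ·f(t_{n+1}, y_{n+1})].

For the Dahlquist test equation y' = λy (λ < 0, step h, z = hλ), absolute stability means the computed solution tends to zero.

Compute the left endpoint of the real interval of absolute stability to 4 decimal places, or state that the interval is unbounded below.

z* = -3.1429.

On y'=λy, z=hλ:
  y_{n+1} = y_n + z·[9/11·y_n + 2/11·y_{n+1}] ⇒ (1 − 2/11z)y_{n+1} = (1 + 9/11z)y_n
  so R(z) = (1 + 9/11z)/(1 − 2/11z).

Solve |R(x)|<1 on ℝ⁻.
x=-0.72: |R|=0.3633
R=−1: 1+9/11x = −1+2/11x ⇒ -7/11x=2 ⇒ x=2/(-7/11)=-3.1429
Confirm numerically:
  x=-2.800: |R|=0.85542 <1
  x=-2.121: |R|=0.53070 <1
  x=-1.740: |R|=0.32182 <1
  x=-3.690: |R|=1.20838 >1
  x=-3.663: |R|=1.19868 >1
Interval (-3.1429, 0).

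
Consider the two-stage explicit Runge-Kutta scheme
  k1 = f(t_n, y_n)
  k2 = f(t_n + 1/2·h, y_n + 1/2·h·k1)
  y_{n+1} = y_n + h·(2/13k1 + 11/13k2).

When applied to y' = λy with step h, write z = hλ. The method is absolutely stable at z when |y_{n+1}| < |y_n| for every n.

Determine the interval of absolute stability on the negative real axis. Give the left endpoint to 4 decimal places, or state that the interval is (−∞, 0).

On y'=λy, z=hλ:
  k1=λy_n ⇒ h·k1=z·y_n;  k2=λ(1+1/2z)y_n ⇒ h·k2=z(1+1/2z)y_n
  y_{n+1}/y_n = 1 + 2/13z + 11/13z(1+1/2z) = 1 + z + 11/26z²
  ⇒ R(z) = 1 + z + 11/26z².

Need |R(x)|<1, x<0.
x=-1.08: |R|=0.4135
R=1: x+11/26x²=0 ⇒ x=−26/11=-2.3636; min R=1−1/(4·11/26)=0.4091>−1
Confirm numerically:
  x=-2.160: |R|=0.81391 <1
  x=-1.679: |R|=0.51367 <1
  x=-1.616: |R|=0.48885 <1
  x=-1.394: |R|=0.42814 <1
  x=-2.700: |R|=1.38423 >1
  x=-2.698: |R|=1.38166 >1
So |R|<1 on (-2.3636, 0).

(-2.3636, 0).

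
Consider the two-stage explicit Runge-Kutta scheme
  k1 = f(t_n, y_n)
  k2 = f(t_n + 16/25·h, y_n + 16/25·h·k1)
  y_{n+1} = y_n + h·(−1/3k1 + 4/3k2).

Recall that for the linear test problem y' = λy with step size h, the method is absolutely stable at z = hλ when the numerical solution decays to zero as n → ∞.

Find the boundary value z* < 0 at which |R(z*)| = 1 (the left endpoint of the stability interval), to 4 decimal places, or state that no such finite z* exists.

left endpoint -1.1719.

Set f=λy, z=hλ:
  k1=λy_n ⇒ h·k1=z·y_n;  k2=λ(1+16/25z)y_n ⇒ h·k2=z(1+16/25z)y_n
  y_{n+1}/y_n = 1 − 1/3z + 4/3z(1+16/25z) = 1 + z + 64/75z²
  so R(z) = 1 + z + 64/75z².

Need |R(x)|<1, x<0.
x=-0.79: |R|=0.7426
R=1: x+64/75x²=0 ⇒ x=−75/64=-1.1719; min R=1−1/(4·64/75)=0.7070>−1
Confirm numerically:
  x=-1.038: |R|=0.88142 <1
  x=-0.925: |R|=0.80513 <1
  x=-0.534: |R|=0.70933 <1
  x=-1.555: |R|=1.50838 >1
  x=-1.538: |R|=1.48051 >1
Interval (-1.1719, 0).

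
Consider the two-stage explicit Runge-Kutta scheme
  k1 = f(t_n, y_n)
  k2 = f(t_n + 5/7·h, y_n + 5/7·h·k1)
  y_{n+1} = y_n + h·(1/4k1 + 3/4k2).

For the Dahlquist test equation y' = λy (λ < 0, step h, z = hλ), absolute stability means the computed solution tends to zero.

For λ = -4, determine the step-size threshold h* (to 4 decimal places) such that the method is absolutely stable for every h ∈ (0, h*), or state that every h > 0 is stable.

On y'=λy, z=hλ:
  k1=λy_n ⇒ h·k1=z·y_n;  k2=λ(1+5/7z)y_n ⇒ h·k2=z(1+5/7z)y_n
  y_{n+1}/y_n = 1 + 1/4z + 3/4z(1+5/7z) = 1 + z + 15/28z²
  Hence R(z) = 1 + z + 15/28z².

Boundary: |R(x)|=1, x<0.
x=-1.35: |R|=0.6263
R=1: x+15/28x²=0 ⇒ x=−28/15=-1.8667; min R=1−1/(4·15/28)=0.5333>−1
Confirm numerically:
  x=-1.450: |R|=0.67634 <1
  x=-1.413: |R|=0.65659 <1
  x=-1.300: |R|=0.60536 <1
  x=-0.835: |R|=0.53851 <1
  x=-2.389: |R|=1.66849 >1
  x=-2.087: |R|=1.24634 >1
So |R|<1 on (-1.8667, 0).

(-1.8667,0); λ=-4 ⇒ h* = (28/15)/4 = 0.4667.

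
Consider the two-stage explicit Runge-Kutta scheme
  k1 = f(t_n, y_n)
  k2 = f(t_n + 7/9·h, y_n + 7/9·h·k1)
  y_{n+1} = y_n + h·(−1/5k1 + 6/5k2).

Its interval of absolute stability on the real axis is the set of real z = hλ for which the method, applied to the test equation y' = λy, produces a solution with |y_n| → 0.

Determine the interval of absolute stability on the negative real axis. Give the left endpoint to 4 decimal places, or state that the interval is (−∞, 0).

z∈(-1.0714,0).

Set f=λy, z=hλ:
  k1=λy_n ⇒ h·k1=z·y_n;  k2=λ(1+7/9z)y_n ⇒ h·k2=z(1+7/9z)y_n
  y_{n+1}/y_n = 1 − 1/5z + 6/5z(1+7/9z) = 1 + z + 14/15z²
  R(z) = 1 + z + 14/15z².

Solve |R(x)|<1 on ℝ⁻.
x=-1.19: |R|=1.1317
R=1: x+14/15x²=0 ⇒ x=−15/14=-1.0714; min R=1−1/(4·14/15)=0.7321>−1
Confirm numerically:
  x=-0.583: |R|=0.73423 <1
  x=-0.527: |R|=0.73221 <1
  x=-0.498: |R|=0.73347 <1
  x=-1.635: |R|=1.86001 >1
  x=-1.490: |R|=1.58209 >1
Stable set (-1.0714, 0).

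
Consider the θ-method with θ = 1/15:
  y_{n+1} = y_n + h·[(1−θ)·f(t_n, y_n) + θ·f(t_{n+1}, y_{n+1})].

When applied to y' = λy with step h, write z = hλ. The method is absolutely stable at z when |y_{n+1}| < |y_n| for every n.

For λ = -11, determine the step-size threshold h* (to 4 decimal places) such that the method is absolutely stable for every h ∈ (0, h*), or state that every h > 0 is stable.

Test eqn y'=λy, z=hλ:
  y_{n+1} = y_n + z·[14/15·y_n + 1/15·y_{n+1}] ⇒ (1 − 1/15z)y_{n+1} = (1 + 14/15z)y_n
  R(z) = (1 + 14/15z)/(1 − 1/15z).

Solve |R(x)|<1 on ℝ⁻.
x=-1.11: |R|=0.0335
R=−1: 1+14/15x = −1+1/15x ⇒ -13/15x=2 ⇒ x=2/(-13/15)=-2.3077
Confirm numerically:
  x=-1.856: |R|=0.65164 <1
  x=-1.002: |R|=0.06074 <1
  x=-0.930: |R|=0.12429 <1
  x=-2.756: |R|=1.32823 >1
  x=-2.753: |R|=1.32609 >1
Interval (-2.3077, 0).

(-2.3077,0); λ=-11 ⇒ h* = (30/13)/11 = 0.2098.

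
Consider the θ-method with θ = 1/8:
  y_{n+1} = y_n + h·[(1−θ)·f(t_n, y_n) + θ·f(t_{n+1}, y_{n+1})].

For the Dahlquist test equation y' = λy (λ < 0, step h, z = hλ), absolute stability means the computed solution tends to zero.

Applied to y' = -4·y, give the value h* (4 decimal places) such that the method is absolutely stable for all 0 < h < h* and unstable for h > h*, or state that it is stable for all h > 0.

(-2.6667,0); λ=-4 ⇒ h* = (8/3)/4 = 0.6667.

Set f=λy, z=hλ:
  y_{n+1} = y_n + z·[7/8·y_n + 1/8·y_{n+1}] ⇒ (1 − 1/8z)y_{n+1} = (1 + 7/8z)y_n
  so R(z) = (1 + 7/8z)/(1 − 1/8z).

Solve |R(x)|<1 on ℝ⁻.
x=-0.45: |R|=0.5740
R=−1: 1+7/8x = −1+1/8x ⇒ -3/4x=2 ⇒ x=2/(-3/4)=-2.6667
Confirm numerically:
  x=-2.426: |R|=0.86150 <1
  x=-2.001: |R|=0.60064 <1
  x=-1.289: |R|=0.11013 <1
  x=-1.191: |R|=0.03667 <1
  x=-3.152: |R|=1.26112 >1
  x=-3.127: |R|=1.24823 >1
  x=-2.935: |R|=1.14723 >1
Stable set (-2.6667, 0).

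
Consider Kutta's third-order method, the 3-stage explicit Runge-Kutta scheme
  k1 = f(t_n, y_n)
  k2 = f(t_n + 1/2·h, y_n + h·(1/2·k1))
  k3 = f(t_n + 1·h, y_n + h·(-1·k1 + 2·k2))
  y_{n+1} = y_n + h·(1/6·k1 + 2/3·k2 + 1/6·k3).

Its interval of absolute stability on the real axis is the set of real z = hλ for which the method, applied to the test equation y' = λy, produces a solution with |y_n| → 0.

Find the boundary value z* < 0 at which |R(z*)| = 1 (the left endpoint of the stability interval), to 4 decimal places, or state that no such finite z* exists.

With y'=λy (z=hλ):
  order 3, 3-stage ⇒ R(z)=1+z+z^2/2+z^3/6
  (e.g. R(-0.5)=0.60417, |R|=0.60417)

Boundary: |R(x)|=1, x<0.
x=-0.5: |R|=0.6042
|R(-1.7)|=0.0738 |R(-1.25)|=0.2057 |R(-0.57)|=0.5616
Bisect:
  x_lo=-3.3647 |R|=3.0529  x_hi=-0.2817 |R|=0.7542
  mid=-1.82321 |R|=0.17125 →hi
  mid=-2.59396 |R|=1.13861 →lo
  mid=-2.20858 |R|=0.56518 →hi
  mid=-2.40127 |R|=0.82588 →hi
  mid=-2.49762 |R|=0.97530 →hi
  mid=-2.54579 |R|=1.05516 →lo
  mid=-2.52170 |R|=1.01479 →lo
  mid=-2.50966 |R|=0.99493 →hi
  mid=-2.51568 |R|=1.00483 →lo
  mid=-2.51267 |R|=0.99988 →hi
  ...
  [-2.51286,-2.51267] ⇒ x*=-2.5127
Interval (-2.5127, 0).

z* = -2.5127.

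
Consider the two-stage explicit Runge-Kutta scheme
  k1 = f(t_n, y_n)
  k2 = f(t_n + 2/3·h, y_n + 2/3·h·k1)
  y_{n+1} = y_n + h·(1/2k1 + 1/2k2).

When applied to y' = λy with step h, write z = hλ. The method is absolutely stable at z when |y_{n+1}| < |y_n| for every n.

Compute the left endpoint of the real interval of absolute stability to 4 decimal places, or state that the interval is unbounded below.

z* = -3.0000.

With y'=λy (z=hλ):
  k1=λy_n ⇒ h·k1=z·y_n;  k2=λ(1+2/3z)y_n ⇒ h·k2=z(1+2/3z)y_n
  y_{n+1}/y_n = 1 + 1/2z + 1/2z(1+2/3z) = 1 + z + 1/3z²
  so R(z) = 1 + z + 1/3z².

Boundary: |R(x)|=1, x<0.
x=-1.18: |R|=0.2841
R=1: x+1/3x²=0 ⇒ x=−3=-3.0000; min R=1−1/(4·1/3)=0.2500>−1
Confirm numerically:
  x=-2.767: |R|=0.78510 <1
  x=-2.501: |R|=0.58400 <1
  x=-1.957: |R|=0.31962 <1
  x=-1.299: |R|=0.26347 <1
  x=-3.589: |R|=1.70464 >1
  x=-3.567: |R|=1.67416 >1
  x=-3.037: |R|=1.03746 >1
Stable set (-3.0000, 0).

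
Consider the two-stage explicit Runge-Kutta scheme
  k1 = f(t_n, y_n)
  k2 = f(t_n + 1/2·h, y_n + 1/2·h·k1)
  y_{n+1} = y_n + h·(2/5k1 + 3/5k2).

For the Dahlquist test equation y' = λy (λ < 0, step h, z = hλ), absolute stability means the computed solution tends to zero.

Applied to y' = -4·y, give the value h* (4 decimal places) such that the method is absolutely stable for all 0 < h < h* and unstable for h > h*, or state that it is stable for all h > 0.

(-3.3333,0); λ=-4 ⇒ h* = (10/3)/4 = 0.8333.

On y'=λy, z=hλ:
  k1=λy_n ⇒ h·k1=z·y_n;  k2=λ(1+1/2z)y_n ⇒ h·k2=z(1+1/2z)y_n
  y_{n+1}/y_n = 1 + 2/5z + 3/5z(1+1/2z) = 1 + z + 3/10z²
  R(z) = 1 + z + 3/10z².

Find x<0 with |R(x)|<1.
x=-0.75: |R|=0.4187
R=1: x+3/10x²=0 ⇒ x=−10/3=-3.3333; min R=1−1/(4·3/10)=0.1667>−1
Confirm numerically:
  x=-3.119: |R|=0.79945 <1
  x=-2.835: |R|=0.57617 <1
  x=-1.430: |R|=0.18347 <1
  x=-3.751: |R|=1.47000 >1
  x=-3.625: |R|=1.31719 >1
Interval (-3.3333, 0).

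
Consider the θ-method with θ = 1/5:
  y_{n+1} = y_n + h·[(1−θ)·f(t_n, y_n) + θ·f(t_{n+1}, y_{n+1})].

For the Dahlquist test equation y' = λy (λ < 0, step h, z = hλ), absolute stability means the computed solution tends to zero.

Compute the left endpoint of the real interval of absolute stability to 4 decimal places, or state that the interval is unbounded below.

Test eqn y'=λy, z=hλ:
  y_{n+1} = y_n + z·[4/5·y_n + 1/5·y_{n+1}] ⇒ (1 − 1/5z)y_{n+1} = (1 + 4/5z)y_n
  so R(z) = (1 + 4/5z)/(1 − 1/5z).

Solve |R(x)|<1 on ℝ⁻.
x=-1.7: |R|=0.2687
R=−1: 1+4/5x = −1+1/5x ⇒ -3/5x=2 ⇒ x=2/(-3/5)=-3.3333
Confirm numerically:
  x=-2.804: |R|=0.79651 <1
  x=-2.748: |R|=0.77336 <1
  x=-2.201: |R|=0.52826 <1
  x=-1.913: |R|=0.38363 <1
  x=-3.739: |R|=1.13926 >1
  x=-3.649: |R|=1.10949 >1
  x=-3.379: |R|=1.01635 >1
So |R|<1 on (-3.3333, 0).

left endpoint -3.3333.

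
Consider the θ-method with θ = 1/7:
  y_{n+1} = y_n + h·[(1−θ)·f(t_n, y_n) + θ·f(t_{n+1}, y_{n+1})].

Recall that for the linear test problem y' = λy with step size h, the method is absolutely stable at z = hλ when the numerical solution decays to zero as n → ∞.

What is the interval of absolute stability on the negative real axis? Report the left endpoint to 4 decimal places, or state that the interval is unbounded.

Set f=λy, z=hλ:
  y_{n+1} = y_n + z·[6/7·y_n + 1/7·y_{n+1}] ⇒ (1 − 1/7z)y_{n+1} = (1 + 6/7z)y_n
  so R(z) = (1 + 6/7z)/(1 − 1/7z).

Solve |R(x)|<1 on ℝ⁻.
x=-0.6: |R|=0.4474
R=−1: 1+6/7x = −1+1/7x ⇒ -5/7x=2 ⇒ x=2/(-5/7)=-2.8000
Confirm numerically:
  x=-2.461: |R|=0.82084 <1
  x=-2.290: |R|=0.72551 <1
  x=-1.919: |R|=0.50611 <1
  x=-3.175: |R|=1.18428 >1
  x=-3.168: |R|=1.18096 >1
Stable set (-2.8000, 0).

(-2.8000, 0).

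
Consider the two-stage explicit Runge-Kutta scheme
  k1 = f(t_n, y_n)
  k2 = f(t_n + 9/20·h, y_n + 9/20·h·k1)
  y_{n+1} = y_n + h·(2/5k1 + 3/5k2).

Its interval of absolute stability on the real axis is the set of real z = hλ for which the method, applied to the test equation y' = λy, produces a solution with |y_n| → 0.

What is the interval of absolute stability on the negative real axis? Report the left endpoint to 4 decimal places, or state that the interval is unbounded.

(-3.7037, 0).

Test eqn y'=λy, z=hλ:
  k1=λy_n ⇒ h·k1=z·y_n;  k2=λ(1+9/20z)y_n ⇒ h·k2=z(1+9/20z)y_n
  y_{n+1}/y_n = 1 + 2/5z + 3/5z(1+9/20z) = 1 + z + 27/100z²
  R(z) = 1 + z + 27/100z².

Boundary: |R(x)|=1, x<0.
x=-0.31: |R|=0.7159
R=1: x+27/100x²=0 ⇒ x=−100/27=-3.7037; min R=1−1/(4·27/100)=0.0741>−1
Confirm numerically:
  x=-2.644: |R|=0.24350 <1
  x=-2.451: |R|=0.17100 <1
  x=-2.338: |R|=0.13789 <1
  x=-1.860: |R|=0.07409 <1
  x=-4.086: |R|=1.42176 >1
  x=-3.909: |R|=1.21668 >1
  x=-3.831: |R|=1.13167 >1
Interval (-3.7037, 0).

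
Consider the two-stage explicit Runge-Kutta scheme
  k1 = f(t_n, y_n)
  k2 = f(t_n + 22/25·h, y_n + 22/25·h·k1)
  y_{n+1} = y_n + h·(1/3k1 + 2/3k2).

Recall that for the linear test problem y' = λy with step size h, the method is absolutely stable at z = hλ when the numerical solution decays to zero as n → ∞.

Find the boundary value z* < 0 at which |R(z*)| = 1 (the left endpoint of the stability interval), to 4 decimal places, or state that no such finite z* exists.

left endpoint -1.7045.

Set f=λy, z=hλ:
  k1=λy_n ⇒ h·k1=z·y_n;  k2=λ(1+22/25z)y_n ⇒ h·k2=z(1+22/25z)y_n
  y_{n+1}/y_n = 1 + 1/3z + 2/3z(1+22/25z) = 1 + z + 44/75z²
  so R(z) = 1 + z + 44/75z².

Need |R(x)|<1, x<0.
x=-1.35: |R|=0.7192
R=1: x+44/75x²=0 ⇒ x=−75/44=-1.7045; min R=1−1/(4·44/75)=0.5739>−1
Confirm numerically:
  x=-1.347: |R|=0.71745 <1
  x=-1.042: |R|=0.59498 <1
  x=-0.891: |R|=0.57474 <1
  x=-1.953: |R|=1.28467 >1
  x=-1.891: |R|=1.20685 >1
Interval (-1.7045, 0).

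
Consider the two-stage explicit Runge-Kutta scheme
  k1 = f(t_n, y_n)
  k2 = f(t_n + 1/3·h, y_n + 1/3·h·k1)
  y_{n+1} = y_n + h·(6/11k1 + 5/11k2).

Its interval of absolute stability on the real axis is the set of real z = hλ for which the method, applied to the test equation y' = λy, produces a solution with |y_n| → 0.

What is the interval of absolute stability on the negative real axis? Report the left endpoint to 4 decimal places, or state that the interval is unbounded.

z∈(-6.6000,0).

With y'=λy (z=hλ):
  k1=λy_n ⇒ h·k1=z·y_n;  k2=λ(1+1/3z)y_n ⇒ h·k2=z(1+1/3z)y_n
  y_{n+1}/y_n = 1 + 6/11z + 5/11z(1+1/3z) = 1 + z + 5/33z²
  so R(z) = 1 + z + 5/33z².

Find x<0 with |R(x)|<1.
x=-1.59: |R|=0.2070
R=1: x+5/33x²=0 ⇒ x=−33/5=-6.6000; min R=1−1/(4·5/33)=-0.6500>−1
Confirm numerically:
  x=-6.099: |R|=0.53703 <1
  x=-5.902: |R|=0.37582 <1
  x=-2.865: |R|=0.62133 <1
  x=-7.190: |R|=1.64274 >1
  x=-6.947: |R|=1.36524 >1
So |R|<1 on (-6.6000, 0).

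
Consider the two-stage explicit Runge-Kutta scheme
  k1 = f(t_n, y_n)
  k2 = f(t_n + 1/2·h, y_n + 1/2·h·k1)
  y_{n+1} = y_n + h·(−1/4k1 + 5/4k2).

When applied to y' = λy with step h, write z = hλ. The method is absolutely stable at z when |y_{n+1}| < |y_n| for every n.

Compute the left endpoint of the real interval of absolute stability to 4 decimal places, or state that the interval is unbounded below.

z* = -1.6000.

With y'=λy (z=hλ):
  k1=λy_n ⇒ h·k1=z·y_n;  k2=λ(1+1/2z)y_n ⇒ h·k2=z(1+1/2z)y_n
  y_{n+1}/y_n = 1 − 1/4z + 5/4z(1+1/2z) = 1 + z + 5/8z²
  so R(z) = 1 + z + 5/8z².

Need |R(x)|<1, x<0.
x=-0.97: |R|=0.6181
R=1: x+5/8x²=0 ⇒ x=−8/5=-1.6000; min R=1−1/(4·5/8)=0.6000>−1
Confirm numerically:
  x=-1.490: |R|=0.89756 <1
  x=-1.246: |R|=0.72432 <1
  x=-1.016: |R|=0.62916 <1
  x=-2.103: |R|=1.66113 >1
  x=-2.000: |R|=1.50000 >1
Stable set (-1.6000, 0).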